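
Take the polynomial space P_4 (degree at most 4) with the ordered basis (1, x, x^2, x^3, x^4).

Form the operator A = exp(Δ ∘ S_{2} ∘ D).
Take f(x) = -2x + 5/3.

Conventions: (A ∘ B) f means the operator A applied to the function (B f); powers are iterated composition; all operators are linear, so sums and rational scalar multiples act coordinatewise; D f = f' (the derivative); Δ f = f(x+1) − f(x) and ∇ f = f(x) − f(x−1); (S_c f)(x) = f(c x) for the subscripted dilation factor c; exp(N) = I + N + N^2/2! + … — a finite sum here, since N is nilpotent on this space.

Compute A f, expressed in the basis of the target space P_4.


the series for exp(Δ ∘ S_{2} ∘ D) f terminates at order 0
exp(Δ ∘ S_{2} ∘ D) f = -2x + 5/3

g(x) = -2x + 5/3


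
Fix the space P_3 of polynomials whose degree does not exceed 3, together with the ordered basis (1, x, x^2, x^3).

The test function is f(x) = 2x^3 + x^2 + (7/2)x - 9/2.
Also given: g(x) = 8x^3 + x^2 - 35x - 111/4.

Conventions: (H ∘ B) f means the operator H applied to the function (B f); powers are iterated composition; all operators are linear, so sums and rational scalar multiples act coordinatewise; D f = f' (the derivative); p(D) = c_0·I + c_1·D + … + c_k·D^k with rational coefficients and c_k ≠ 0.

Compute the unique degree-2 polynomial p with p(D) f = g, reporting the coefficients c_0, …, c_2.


p(D) = 4·I − (1/2)·D − 4·D^2, i.e. c_0 = 4, c_1 = -1/2, c_2 = -4

D^0 f = 2x^3 + x^2 + (7/2)x - 9/2
D^1 f = 6x^2 + 2x + 7/2
D^2 f = 12x + 2
matching coefficients of g against c_0 f + c_1 Df + … from the top degree down determines the c_i
solution: c_0 = 4, c_1 = -1/2, c_2 = -4


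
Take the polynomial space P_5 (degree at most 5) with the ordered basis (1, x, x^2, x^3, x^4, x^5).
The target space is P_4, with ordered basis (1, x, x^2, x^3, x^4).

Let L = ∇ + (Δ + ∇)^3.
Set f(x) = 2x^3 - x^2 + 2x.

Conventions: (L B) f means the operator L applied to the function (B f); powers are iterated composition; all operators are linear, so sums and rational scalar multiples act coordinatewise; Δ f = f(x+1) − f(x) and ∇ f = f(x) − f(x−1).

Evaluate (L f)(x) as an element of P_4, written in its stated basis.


∇ f = 6x^2 - 8x + 5
Δ f = 6x^2 + 4x + 3
∇ f = 6x^2 - 8x + 5
(Δ + ∇) f = 12x^2 - 4x + 8
Δ (Δ + ∇) f = 24x + 8
∇ (Δ + ∇) f = 24x - 16
(Δ + ∇) (Δ + ∇) f = 48x - 8
Δ (Δ + ∇) (Δ + ∇) f = 48
∇ (Δ + ∇) (Δ + ∇) f = 48
(Δ + ∇) (Δ + ∇) (Δ + ∇) f = 96
(∇ + (Δ + ∇)^3) f = 6x^2 - 8x + 101

the result is g(x) = 6x^2 - 8x + 101


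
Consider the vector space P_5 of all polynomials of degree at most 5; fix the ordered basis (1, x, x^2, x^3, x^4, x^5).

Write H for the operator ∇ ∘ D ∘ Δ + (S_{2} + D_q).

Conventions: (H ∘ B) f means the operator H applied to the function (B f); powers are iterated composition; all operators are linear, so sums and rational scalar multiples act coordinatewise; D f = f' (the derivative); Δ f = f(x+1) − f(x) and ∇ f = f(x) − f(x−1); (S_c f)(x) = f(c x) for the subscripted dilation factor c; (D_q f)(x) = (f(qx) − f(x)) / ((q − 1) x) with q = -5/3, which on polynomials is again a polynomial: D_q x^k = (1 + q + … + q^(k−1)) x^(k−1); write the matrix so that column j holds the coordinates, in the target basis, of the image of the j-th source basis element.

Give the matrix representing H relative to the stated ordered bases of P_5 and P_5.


the matrix is [[1, 1, 0, 6, 0, 10]; [0, 2, -2/3, 0, 24, 0]; [0, 0, 4, 19/9, 0, 60]; [0, 0, 0, 8, -68/27, 0]; [0, 0, 0, 0, 16, 421/81]; [0, 0, 0, 0, 0, 32]] (rows listed top to bottom)

image of 1: 1
image of x: 2x + 1
image of x^2: 4x^2 - (2/3)x
image of x^3: 8x^3 + (19/9)x^2 + 6
image of x^4: 16x^4 - (68/27)x^3 + 24x
image of x^5: 32x^5 + (421/81)x^4 + 60x^2 + 10
each image's coordinates form column j of the matrix


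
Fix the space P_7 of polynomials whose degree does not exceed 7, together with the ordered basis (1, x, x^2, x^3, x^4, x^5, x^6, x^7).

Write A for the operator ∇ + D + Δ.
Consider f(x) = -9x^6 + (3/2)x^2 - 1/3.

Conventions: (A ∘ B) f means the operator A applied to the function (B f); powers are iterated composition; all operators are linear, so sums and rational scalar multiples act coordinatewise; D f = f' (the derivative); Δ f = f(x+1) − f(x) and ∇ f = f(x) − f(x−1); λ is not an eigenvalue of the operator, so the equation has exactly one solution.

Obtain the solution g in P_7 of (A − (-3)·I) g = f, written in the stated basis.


write g with unknown coordinates in the stated basis and equate coefficients in (A − (-3)·I) g = f
solving from the highest basis element down gives g = -3x^6 + 18x^5 - 90x^4 + 400x^3 - (2639/2)x^2 + 2891x - 28528/9
check: A g = -54x^5 + 270x^4 - 1200x^3 + 3960x^2 - 8673x + 9509
so A g − (-3)·g = -9x^6 + (3/2)x^2 - 1/3 = f ✓

g(x) = -3x^6 + 18x^5 - 90x^4 + 400x^3 - (2639/2)x^2 + 2891x - 28528/9


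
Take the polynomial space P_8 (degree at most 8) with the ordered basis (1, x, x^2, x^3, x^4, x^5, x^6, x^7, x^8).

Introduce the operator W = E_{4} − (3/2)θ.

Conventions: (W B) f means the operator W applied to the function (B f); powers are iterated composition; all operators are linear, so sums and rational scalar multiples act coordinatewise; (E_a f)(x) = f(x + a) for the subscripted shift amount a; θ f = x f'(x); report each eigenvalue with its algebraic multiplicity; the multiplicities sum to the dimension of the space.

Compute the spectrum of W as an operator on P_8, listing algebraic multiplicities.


λ = -11 (multiplicity 1), λ = -19/2 (multiplicity 1), λ = -8 (multiplicity 1), λ = -13/2 (multiplicity 1), λ = -5 (multiplicity 1), λ = -7/2 (multiplicity 1), λ = -2 (multiplicity 1), λ = -1/2 (multiplicity 1), λ = 1 (multiplicity 1)

image of 1: 1
image of x: -(1/2)x + 4
image of x^2: -2x^2 + 8x + 16
image of x^3: -(7/2)x^3 + 12x^2 + 48x + 64
image of x^4: -5x^4 + 16x^3 + 96x^2 + 256x + 256
image of x^5: -(13/2)x^5 + 20x^4 + 160x^3 + 640x^2 + 1280x + 1024
image of x^6: -8x^6 + 24x^5 + 240x^4 + 1280x^3 + 3840x^2 + 6144x + 4096
image of x^7: -(19/2)x^7 + 28x^6 + 336x^5 + 2240x^4 + 8960x^3 + 21504x^2 + 28672x + 16384
image of x^8: -11x^8 + 32x^7 + 448x^6 + 3584x^5 + 17920x^4 + 57344x^3 + 114688x^2 + 131072x + 65536
the matrix is upper triangular; its diagonal is (1, -1/2, -2, -7/2, -5, -13/2, -8, -19/2, -11)
for a triangular matrix the eigenvalues are the diagonal entries, with algebraic multiplicity their repetition count


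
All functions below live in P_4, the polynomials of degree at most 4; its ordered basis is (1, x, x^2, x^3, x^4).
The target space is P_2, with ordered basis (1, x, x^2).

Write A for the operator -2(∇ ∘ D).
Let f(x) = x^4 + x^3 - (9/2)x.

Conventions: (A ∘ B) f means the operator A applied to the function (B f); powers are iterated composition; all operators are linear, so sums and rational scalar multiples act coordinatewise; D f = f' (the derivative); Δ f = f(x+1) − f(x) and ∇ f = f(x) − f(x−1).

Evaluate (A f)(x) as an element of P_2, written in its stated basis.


D f = 4x^3 + 3x^2 - 9/2
∇ D f = 12x^2 - 6x + 1
(-2(∇ ∘ D)) f = -24x^2 + 12x - 2

the result is g(x) = -24x^2 + 12x - 2


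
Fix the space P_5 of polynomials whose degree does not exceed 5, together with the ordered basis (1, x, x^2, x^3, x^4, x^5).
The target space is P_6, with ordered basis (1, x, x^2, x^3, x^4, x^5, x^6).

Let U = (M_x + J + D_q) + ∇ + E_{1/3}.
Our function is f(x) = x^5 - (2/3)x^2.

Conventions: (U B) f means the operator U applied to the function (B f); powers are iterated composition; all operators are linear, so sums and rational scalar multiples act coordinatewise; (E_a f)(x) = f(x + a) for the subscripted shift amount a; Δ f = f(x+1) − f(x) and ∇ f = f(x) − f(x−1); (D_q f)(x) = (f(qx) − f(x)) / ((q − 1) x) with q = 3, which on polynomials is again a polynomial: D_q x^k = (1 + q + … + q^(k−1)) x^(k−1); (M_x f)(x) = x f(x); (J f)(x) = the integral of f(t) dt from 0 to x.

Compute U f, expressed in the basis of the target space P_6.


M_x f = x^6 - (2/3)x^3
J f = (1/6)x^6 - (2/9)x^3
D_q f = 121x^4 - (8/3)x
(M_x + J + D_q) f = (7/6)x^6 + 121x^4 - (8/9)x^3 - (8/3)x
∇ f = 5x^4 - 10x^3 + 10x^2 - (19/3)x + 5/3
E_{1/3} f = x^5 + (5/3)x^4 + (10/9)x^3 - (8/27)x^2 - (31/81)x - 17/243
((M_x + J + D_q) + ∇ + E_{1/3}) f = (7/6)x^6 + x^5 + (383/3)x^4 - (88/9)x^3 + (262/27)x^2 - (760/81)x + 388/243

the result is g(x) = (7/6)x^6 + x^5 + (383/3)x^4 - (88/9)x^3 + (262/27)x^2 - (760/81)x + 388/243


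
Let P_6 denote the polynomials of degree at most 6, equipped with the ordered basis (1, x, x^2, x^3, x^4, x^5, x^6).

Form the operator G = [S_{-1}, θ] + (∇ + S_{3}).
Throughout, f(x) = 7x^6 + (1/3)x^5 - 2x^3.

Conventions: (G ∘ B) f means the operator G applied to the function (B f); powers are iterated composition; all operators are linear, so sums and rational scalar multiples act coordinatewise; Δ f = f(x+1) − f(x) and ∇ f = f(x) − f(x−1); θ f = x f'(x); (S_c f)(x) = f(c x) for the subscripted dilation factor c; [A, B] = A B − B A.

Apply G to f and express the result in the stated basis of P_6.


θ f = 42x^6 + (5/3)x^5 - 6x^3
S_{-1} θ f = 42x^6 - (5/3)x^5 + 6x^3
S_{-1} f = 7x^6 - (1/3)x^5 + 2x^3
θ S_{-1} f = 42x^6 - (5/3)x^5 + 6x^3
[S_{-1}, θ] f = 0
∇ f = 42x^5 - (310/3)x^4 + (410/3)x^3 - (323/3)x^2 + (139/3)x - 26/3
S_{3} f = 5103x^6 + 81x^5 - 54x^3
(∇ + S_{3}) f = 5103x^6 + 123x^5 - (310/3)x^4 + (248/3)x^3 - (323/3)x^2 + (139/3)x - 26/3
([S_{-1}, θ] + (∇ + S_{3})) f = 5103x^6 + 123x^5 - (310/3)x^4 + (248/3)x^3 - (323/3)x^2 + (139/3)x - 26/3

the image equals g(x) = 5103x^6 + 123x^5 - (310/3)x^4 + (248/3)x^3 - (323/3)x^2 + (139/3)x - 26/3


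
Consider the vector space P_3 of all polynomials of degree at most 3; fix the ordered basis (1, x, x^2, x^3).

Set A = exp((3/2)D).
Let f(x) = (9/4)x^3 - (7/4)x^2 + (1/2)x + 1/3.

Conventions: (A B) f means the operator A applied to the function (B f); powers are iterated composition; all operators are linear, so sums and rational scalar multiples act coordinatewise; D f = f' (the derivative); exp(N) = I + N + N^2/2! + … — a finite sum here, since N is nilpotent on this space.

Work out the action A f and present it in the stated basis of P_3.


the image equals g(x) = (9/4)x^3 + (67/8)x^2 + (167/16)x + 455/96

order-1 term: (81/8)x^2 - (21/4)x + 3/4
order-2 term: (243/16)x - 63/16
order-3 term: 243/32
the series for exp((3/2)D) f terminates at order 3
exp((3/2)D) f = (9/4)x^3 + (67/8)x^2 + (167/16)x + 455/96


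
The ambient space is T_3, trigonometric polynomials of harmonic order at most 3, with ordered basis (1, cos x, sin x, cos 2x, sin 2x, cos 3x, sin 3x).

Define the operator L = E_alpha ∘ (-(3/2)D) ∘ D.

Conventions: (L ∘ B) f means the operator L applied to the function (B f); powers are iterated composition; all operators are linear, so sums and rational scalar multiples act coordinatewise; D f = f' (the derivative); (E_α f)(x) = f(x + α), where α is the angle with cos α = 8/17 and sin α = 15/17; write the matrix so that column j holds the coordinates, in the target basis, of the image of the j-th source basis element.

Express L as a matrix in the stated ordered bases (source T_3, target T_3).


image of 1: 0
image of cos x: (12/17)cos x - (45/34)sin x
image of sin x: (45/34)cos x + (12/17)sin x
image of cos 2x: -(966/289)cos 2x - (1440/289)sin 2x
image of sin 2x: (1440/289)cos 2x - (966/289)sin 2x
image of cos 3x: -(65988/4913)cos 3x + (13365/9826)sin 3x
image of sin 3x: -(13365/9826)cos 3x - (65988/4913)sin 3x
each image's coordinates form column j of the matrix

the matrix is [[0, 0, 0, 0, 0, 0, 0]; [0, 12/17, 45/34, 0, 0, 0, 0]; [0, -45/34, 12/17, 0, 0, 0, 0]; [0, 0, 0, -966/289, 1440/289, 0, 0]; [0, 0, 0, -1440/289, -966/289, 0, 0]; [0, 0, 0, 0, 0, -65988/4913, -13365/9826]; [0, 0, 0, 0, 0, 13365/9826, -65988/4913]] (rows listed top to bottom)


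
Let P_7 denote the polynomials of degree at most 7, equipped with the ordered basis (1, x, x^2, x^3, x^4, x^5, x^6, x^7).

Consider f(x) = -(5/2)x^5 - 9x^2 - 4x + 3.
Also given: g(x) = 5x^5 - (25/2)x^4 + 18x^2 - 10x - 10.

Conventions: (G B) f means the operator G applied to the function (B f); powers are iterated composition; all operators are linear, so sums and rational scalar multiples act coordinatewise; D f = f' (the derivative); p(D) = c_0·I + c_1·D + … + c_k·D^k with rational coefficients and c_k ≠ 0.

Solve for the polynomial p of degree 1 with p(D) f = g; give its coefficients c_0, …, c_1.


D^0 f = -(5/2)x^5 - 9x^2 - 4x + 3
D^1 f = -(25/2)x^4 - 18x - 4
matching coefficients of g against c_0 f + c_1 Df + … from the top degree down determines the c_i
solution: c_0 = -2, c_1 = 1

p(D) = -2·I + D, i.e. c_0 = -2, c_1 = 1


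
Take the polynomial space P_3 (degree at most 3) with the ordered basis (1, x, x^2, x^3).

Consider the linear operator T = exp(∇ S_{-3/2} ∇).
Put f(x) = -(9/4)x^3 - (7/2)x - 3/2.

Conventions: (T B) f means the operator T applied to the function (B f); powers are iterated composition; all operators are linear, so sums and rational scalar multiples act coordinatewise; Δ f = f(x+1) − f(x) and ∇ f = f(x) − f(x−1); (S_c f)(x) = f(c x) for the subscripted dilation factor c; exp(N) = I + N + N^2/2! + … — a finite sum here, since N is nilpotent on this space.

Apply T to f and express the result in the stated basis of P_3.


g(x) = -(9/4)x^3 - (271/8)x + 57/16

order-1 term: -(243/8)x + 81/16
the series for exp(∇ S_{-3/2} ∇) f terminates at order 1
exp(∇ S_{-3/2} ∇) f = -(9/4)x^3 - (271/8)x + 57/16


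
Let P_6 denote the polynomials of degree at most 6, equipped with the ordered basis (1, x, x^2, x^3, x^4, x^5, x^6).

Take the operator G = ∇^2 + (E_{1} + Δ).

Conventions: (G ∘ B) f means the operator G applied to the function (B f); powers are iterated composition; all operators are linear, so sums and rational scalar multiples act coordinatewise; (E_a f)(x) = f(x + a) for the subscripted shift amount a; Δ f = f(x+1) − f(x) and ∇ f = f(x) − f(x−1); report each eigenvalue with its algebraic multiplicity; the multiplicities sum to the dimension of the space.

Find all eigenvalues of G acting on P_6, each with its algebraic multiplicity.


image of 1: 1
image of x: x + 2
image of x^2: x^2 + 4x + 4
image of x^3: x^3 + 6x^2 + 12x - 4
image of x^4: x^4 + 8x^3 + 24x^2 - 16x + 16
image of x^5: x^5 + 10x^4 + 40x^3 - 40x^2 + 80x - 28
image of x^6: x^6 + 12x^5 + 60x^4 - 80x^3 + 240x^2 - 168x + 64
the matrix is upper triangular; its diagonal is (1, 1, 1, 1, 1, 1, 1)
for a triangular matrix the eigenvalues are the diagonal entries, with algebraic multiplicity their repetition count

λ = 1 (multiplicity 7)


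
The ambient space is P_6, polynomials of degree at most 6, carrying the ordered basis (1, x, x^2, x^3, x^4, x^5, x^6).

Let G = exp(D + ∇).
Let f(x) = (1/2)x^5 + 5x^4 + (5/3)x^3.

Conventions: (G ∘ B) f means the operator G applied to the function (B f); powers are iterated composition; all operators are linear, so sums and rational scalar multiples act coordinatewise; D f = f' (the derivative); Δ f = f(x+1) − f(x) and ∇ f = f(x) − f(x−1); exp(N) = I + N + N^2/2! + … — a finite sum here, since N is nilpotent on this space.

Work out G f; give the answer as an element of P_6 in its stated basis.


order-1 term: 5x^4 + 35x^3 - 15x^2 + (25/2)x - 17/6
order-2 term: 20x^3 + 90x^2 - (145/2)x + 35
order-3 term: 40x^2 + 100x - 215/3
order-4 term: 40x + 40
order-5 term: 16
the series for exp(D + ∇) f terminates at order 5
exp(D + ∇) f = (1/2)x^5 + 10x^4 + (170/3)x^3 + 115x^2 + 80x + 33/2

the result is g(x) = (1/2)x^5 + 10x^4 + (170/3)x^3 + 115x^2 + 80x + 33/2


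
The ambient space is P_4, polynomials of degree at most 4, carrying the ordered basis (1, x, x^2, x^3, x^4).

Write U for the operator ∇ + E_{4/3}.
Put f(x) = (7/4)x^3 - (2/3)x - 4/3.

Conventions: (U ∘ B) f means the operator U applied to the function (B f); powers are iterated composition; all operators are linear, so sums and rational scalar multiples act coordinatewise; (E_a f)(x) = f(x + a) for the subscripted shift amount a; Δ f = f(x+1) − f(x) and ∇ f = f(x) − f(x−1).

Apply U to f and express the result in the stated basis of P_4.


the result is g(x) = (7/4)x^3 + (49/4)x^2 + (41/12)x + 325/108

∇ f = (21/4)x^2 - (21/4)x + 13/12
E_{4/3} f = (7/4)x^3 + 7x^2 + (26/3)x + 52/27
(∇ + E_{4/3}) f = (7/4)x^3 + (49/4)x^2 + (41/12)x + 325/108


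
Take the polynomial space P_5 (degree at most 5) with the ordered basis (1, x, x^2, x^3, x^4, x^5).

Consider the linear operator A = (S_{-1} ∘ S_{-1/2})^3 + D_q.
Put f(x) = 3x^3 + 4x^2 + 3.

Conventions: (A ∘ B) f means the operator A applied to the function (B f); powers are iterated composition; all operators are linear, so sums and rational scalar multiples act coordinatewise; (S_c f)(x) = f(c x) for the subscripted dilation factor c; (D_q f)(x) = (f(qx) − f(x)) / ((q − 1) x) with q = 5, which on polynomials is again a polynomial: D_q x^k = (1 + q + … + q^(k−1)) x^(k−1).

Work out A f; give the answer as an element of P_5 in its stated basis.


the image equals g(x) = (3/512)x^3 + (1489/16)x^2 + 24x + 3

S_{-1/2} f = -(3/8)x^3 + x^2 + 3
S_{-1} S_{-1/2} f = (3/8)x^3 + x^2 + 3
S_{-1/2} (S_{-1} ∘ S_{-1/2}) f = -(3/64)x^3 + (1/4)x^2 + 3
S_{-1} S_{-1/2} (S_{-1} ∘ S_{-1/2}) f = (3/64)x^3 + (1/4)x^2 + 3
S_{-1/2} (S_{-1} ∘ S_{-1/2}) (S_{-1} ∘ S_{-1/2}) f = -(3/512)x^3 + (1/16)x^2 + 3
S_{-1} S_{-1/2} (S_{-1} ∘ S_{-1/2}) (S_{-1} ∘ S_{-1/2}) f = (3/512)x^3 + (1/16)x^2 + 3
D_q f = 93x^2 + 24x
((S_{-1} ∘ S_{-1/2})^3 + D_q) f = (3/512)x^3 + (1489/16)x^2 + 24x + 3


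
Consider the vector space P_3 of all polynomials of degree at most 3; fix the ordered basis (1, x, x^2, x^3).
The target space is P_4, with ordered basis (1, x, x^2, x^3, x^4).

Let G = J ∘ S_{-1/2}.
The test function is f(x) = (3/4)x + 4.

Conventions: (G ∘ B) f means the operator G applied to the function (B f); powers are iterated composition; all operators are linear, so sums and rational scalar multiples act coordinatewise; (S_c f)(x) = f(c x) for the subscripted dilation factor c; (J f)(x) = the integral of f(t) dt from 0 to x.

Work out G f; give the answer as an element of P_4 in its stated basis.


the result is g(x) = -(3/16)x^2 + 4x

S_{-1/2} f = -(3/8)x + 4
J S_{-1/2} f = -(3/16)x^2 + 4x


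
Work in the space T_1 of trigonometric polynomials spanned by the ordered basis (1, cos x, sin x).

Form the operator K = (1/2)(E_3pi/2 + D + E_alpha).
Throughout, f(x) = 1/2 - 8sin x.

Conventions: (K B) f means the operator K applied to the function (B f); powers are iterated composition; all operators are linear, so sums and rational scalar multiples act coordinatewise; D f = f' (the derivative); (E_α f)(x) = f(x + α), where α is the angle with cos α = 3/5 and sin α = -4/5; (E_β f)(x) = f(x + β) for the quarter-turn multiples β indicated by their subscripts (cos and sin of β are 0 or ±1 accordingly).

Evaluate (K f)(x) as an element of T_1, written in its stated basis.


E_3pi/2 f = 1/2 + 8cos x
D f = -8cos x
E_alpha f = 1/2 + (32/5)cos x - (24/5)sin x
(E_3pi/2 + D + E_alpha) f = 1 + (32/5)cos x - (24/5)sin x
((1/2)(E_3pi/2 + D + E_alpha)) f = 1/2 + (16/5)cos x - (12/5)sin x

the image equals g(x) = 1/2 + (16/5)cos x - (12/5)sin x


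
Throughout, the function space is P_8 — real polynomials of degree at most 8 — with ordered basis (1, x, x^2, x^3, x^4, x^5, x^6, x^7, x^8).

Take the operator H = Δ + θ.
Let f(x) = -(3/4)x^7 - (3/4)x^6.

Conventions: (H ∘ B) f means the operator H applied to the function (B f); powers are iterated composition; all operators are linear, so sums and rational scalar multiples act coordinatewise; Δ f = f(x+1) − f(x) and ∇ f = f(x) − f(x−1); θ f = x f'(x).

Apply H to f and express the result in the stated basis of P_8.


Δ f = -(21/4)x^6 - (81/4)x^5 - (75/2)x^4 - (165/4)x^3 - 27x^2 - (39/4)x - 3/2
θ f = -(21/4)x^7 - (9/2)x^6
(Δ + θ) f = -(21/4)x^7 - (39/4)x^6 - (81/4)x^5 - (75/2)x^4 - (165/4)x^3 - 27x^2 - (39/4)x - 3/2

the image equals g(x) = -(21/4)x^7 - (39/4)x^6 - (81/4)x^5 - (75/2)x^4 - (165/4)x^3 - 27x^2 - (39/4)x - 3/2


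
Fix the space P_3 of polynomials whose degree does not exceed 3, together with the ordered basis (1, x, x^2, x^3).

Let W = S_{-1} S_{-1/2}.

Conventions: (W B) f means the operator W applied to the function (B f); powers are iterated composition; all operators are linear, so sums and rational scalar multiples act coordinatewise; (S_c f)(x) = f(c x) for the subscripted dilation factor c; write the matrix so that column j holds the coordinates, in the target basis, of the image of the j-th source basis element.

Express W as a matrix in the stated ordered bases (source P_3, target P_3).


image of 1: 1
image of x: (1/2)x
image of x^2: (1/4)x^2
image of x^3: (1/8)x^3
each image's coordinates form column j of the matrix

the matrix is [[1, 0, 0, 0]; [0, 1/2, 0, 0]; [0, 0, 1/4, 0]; [0, 0, 0, 1/8]] (rows listed top to bottom)


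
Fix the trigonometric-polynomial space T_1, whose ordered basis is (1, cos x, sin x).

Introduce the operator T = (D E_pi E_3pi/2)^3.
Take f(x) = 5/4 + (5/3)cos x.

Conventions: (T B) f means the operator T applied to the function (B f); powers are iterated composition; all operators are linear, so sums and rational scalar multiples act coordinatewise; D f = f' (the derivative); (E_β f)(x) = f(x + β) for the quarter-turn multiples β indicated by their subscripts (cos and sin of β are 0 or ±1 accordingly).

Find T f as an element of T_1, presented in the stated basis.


the result is g(x) = -(5/3)cos x

E_3pi/2 f = 5/4 + (5/3)sin x
E_pi E_3pi/2 f = 5/4 - (5/3)sin x
D E_pi E_3pi/2 f = -(5/3)cos x
E_3pi/2 (D E_pi E_3pi/2) f = -(5/3)sin x
E_pi E_3pi/2 (D E_pi E_3pi/2) f = (5/3)sin x
D E_pi E_3pi/2 (D E_pi E_3pi/2) f = (5/3)cos x
E_3pi/2 (D E_pi E_3pi/2) (D E_pi E_3pi/2) f = (5/3)sin x
E_pi E_3pi/2 (D E_pi E_3pi/2) (D E_pi E_3pi/2) f = -(5/3)sin x
D E_pi E_3pi/2 (D E_pi E_3pi/2) (D E_pi E_3pi/2) f = -(5/3)cos x


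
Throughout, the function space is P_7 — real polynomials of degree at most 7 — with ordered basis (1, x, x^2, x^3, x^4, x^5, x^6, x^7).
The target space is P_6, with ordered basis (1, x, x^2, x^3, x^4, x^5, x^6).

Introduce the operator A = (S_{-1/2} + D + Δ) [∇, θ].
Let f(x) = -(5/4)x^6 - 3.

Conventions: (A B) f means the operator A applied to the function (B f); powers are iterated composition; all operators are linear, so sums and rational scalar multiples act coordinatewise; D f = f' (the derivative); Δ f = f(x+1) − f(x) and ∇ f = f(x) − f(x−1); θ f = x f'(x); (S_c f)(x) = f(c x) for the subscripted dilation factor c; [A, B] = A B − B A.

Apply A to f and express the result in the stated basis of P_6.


g(x) = (15/64)x^5 - (2325/32)x^4 + (1875/8)x^3 - (1125/4)x^2 + (825/4)x - 75/2

θ f = -(15/2)x^6
∇ θ f = -45x^5 + (225/2)x^4 - 150x^3 + (225/2)x^2 - 45x + 15/2
∇ f = -(15/2)x^5 + (75/4)x^4 - 25x^3 + (75/4)x^2 - (15/2)x + 5/4
θ ∇ f = -(75/2)x^5 + 75x^4 - 75x^3 + (75/2)x^2 - (15/2)x
[∇, θ] f = -(15/2)x^5 + (75/2)x^4 - 75x^3 + 75x^2 - (75/2)x + 15/2
S_{-1/2} [∇, θ] f = (15/64)x^5 + (75/32)x^4 + (75/8)x^3 + (75/4)x^2 + (75/4)x + 15/2
D [∇, θ] f = -(75/2)x^4 + 150x^3 - 225x^2 + 150x - 75/2
Δ [∇, θ] f = -(75/2)x^4 + 75x^3 - 75x^2 + (75/2)x - 15/2
(S_{-1/2} + D + Δ) [∇, θ] f = (15/64)x^5 - (2325/32)x^4 + (1875/8)x^3 - (1125/4)x^2 + (825/4)x - 75/2


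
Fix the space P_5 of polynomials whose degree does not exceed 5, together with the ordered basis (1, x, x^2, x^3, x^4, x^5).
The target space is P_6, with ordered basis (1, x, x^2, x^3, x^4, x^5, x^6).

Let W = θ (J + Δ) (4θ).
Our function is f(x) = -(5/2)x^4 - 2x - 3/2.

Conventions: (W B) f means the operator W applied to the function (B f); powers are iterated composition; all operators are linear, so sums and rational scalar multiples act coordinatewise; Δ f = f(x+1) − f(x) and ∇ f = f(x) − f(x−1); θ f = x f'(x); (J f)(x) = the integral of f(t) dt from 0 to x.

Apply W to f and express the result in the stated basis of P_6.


the result is g(x) = -40x^5 - 480x^3 - 488x^2 - 160x

θ f = -10x^4 - 2x
(4θ) f = -40x^4 - 8x
J (4θ) f = -8x^5 - 4x^2
Δ (4θ) f = -160x^3 - 240x^2 - 160x - 48
(J + Δ) (4θ) f = -8x^5 - 160x^3 - 244x^2 - 160x - 48
θ (J + Δ) (4θ) f = -40x^5 - 480x^3 - 488x^2 - 160x


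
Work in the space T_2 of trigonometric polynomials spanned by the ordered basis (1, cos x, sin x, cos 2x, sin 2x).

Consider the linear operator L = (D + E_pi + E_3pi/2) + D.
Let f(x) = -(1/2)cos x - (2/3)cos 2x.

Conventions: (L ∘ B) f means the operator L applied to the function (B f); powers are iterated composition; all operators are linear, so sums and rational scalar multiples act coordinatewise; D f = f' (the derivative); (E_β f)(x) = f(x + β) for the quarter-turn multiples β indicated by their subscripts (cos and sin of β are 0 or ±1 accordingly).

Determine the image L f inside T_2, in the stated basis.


the result is g(x) = (1/2)cos x + (1/2)sin x + (8/3)sin 2x

D f = (1/2)sin x + (4/3)sin 2x
E_pi f = (1/2)cos x - (2/3)cos 2x
E_3pi/2 f = -(1/2)sin x + (2/3)cos 2x
(D + E_pi + E_3pi/2) f = (1/2)cos x + (4/3)sin 2x
D f = (1/2)sin x + (4/3)sin 2x
((D + E_pi + E_3pi/2) + D) f = (1/2)cos x + (1/2)sin x + (8/3)sin 2x


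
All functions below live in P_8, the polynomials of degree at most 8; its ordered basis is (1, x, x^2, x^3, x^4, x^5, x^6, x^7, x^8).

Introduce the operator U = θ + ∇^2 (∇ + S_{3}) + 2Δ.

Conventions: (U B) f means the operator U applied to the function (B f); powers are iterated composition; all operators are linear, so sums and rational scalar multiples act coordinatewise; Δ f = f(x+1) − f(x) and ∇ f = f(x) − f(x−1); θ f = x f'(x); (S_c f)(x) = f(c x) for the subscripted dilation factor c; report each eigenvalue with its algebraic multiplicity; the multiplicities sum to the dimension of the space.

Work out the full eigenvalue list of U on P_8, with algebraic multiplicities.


image of 1: 0
image of x: x + 2
image of x^2: 2x^2 + 4x + 20
image of x^3: 3x^3 + 6x^2 + 168x - 154
image of x^4: 4x^4 + 8x^3 + 984x^2 - 1912x + 1100
image of x^5: 5x^5 + 10x^4 + 4880x^3 - 14500x^2 + 16840x - 7138
image of x^6: 6x^6 + 12x^5 + 21900x^4 - 87320x^3 + 152580x^2 - 130308x + 44660
image of x^7: 7x^7 + 14x^6 + 91896x^5 - 458990x^4 + 1070440x^3 - 1374618x^2 + 945392x - 273754
image of x^8: 8x^8 + 16x^7 + 367472x^6 - 2204048x^5 + 6427400x^4 - 11013968x^3 + 11374832x^2 - 6599024x + 1660700
the matrix is upper triangular; its diagonal is (0, 1, 2, 3, 4, 5, 6, 7, 8)
for a triangular matrix the eigenvalues are the diagonal entries, with algebraic multiplicity their repetition count

λ = 0 (multiplicity 1), λ = 1 (multiplicity 1), λ = 2 (multiplicity 1), λ = 3 (multiplicity 1), λ = 4 (multiplicity 1), λ = 5 (multiplicity 1), λ = 6 (multiplicity 1), λ = 7 (multiplicity 1), λ = 8 (multiplicity 1)


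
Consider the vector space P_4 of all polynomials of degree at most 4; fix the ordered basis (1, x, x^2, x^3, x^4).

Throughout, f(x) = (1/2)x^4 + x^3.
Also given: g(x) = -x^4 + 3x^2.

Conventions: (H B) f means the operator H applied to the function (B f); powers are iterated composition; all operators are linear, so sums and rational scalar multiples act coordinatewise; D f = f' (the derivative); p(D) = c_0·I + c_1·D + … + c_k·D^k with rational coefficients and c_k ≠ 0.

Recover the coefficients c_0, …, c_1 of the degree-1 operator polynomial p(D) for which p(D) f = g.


D^0 f = (1/2)x^4 + x^3
D^1 f = 2x^3 + 3x^2
matching coefficients of g against c_0 f + c_1 Df + … from the top degree down determines the c_i
solution: c_0 = -2, c_1 = 1

c_0 = -2, c_1 = 1


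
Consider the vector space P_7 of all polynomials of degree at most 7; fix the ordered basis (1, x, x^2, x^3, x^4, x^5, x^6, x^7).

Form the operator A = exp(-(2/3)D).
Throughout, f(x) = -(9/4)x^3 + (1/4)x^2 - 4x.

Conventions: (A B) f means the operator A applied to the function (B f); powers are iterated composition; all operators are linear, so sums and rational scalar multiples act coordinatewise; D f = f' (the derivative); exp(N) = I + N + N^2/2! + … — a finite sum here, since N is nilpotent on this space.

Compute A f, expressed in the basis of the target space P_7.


g(x) = -(9/4)x^3 + (19/4)x^2 - (22/3)x + 31/9

order-1 term: (9/2)x^2 - (1/3)x + 8/3
order-2 term: -3x + 1/9
order-3 term: 2/3
the series for exp(-(2/3)D) f terminates at order 3
exp(-(2/3)D) f = -(9/4)x^3 + (19/4)x^2 - (22/3)x + 31/9


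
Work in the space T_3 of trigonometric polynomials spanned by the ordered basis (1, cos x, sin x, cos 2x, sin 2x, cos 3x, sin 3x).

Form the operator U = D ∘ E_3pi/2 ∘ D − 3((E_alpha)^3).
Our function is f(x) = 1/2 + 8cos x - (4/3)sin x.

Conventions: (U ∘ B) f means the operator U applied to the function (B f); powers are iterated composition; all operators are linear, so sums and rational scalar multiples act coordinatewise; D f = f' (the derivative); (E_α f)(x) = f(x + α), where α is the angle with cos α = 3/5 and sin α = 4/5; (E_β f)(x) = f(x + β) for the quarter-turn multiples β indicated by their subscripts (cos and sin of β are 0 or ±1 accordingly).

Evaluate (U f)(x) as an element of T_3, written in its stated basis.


the result is g(x) = -3/2 + (8452/375)cos x - (412/125)sin x

D f = -(4/3)cos x - 8sin x
E_3pi/2 D f = 8cos x - (4/3)sin x
D E_3pi/2 D f = -(4/3)cos x - 8sin x
E_alpha f = 1/2 + (56/15)cos x - (36/5)sin x
E_alpha E_alpha f = 1/2 - (88/25)cos x - (548/75)sin x
E_alpha E_alpha E_alpha f = 1/2 - (2984/375)cos x - (196/125)sin x
(-3((E_alpha)^3)) f = -3/2 + (2984/125)cos x + (588/125)sin x
(D ∘ E_3pi/2 ∘ D − 3((E_alpha)^3)) f = -3/2 + (8452/375)cos x - (412/125)sin x


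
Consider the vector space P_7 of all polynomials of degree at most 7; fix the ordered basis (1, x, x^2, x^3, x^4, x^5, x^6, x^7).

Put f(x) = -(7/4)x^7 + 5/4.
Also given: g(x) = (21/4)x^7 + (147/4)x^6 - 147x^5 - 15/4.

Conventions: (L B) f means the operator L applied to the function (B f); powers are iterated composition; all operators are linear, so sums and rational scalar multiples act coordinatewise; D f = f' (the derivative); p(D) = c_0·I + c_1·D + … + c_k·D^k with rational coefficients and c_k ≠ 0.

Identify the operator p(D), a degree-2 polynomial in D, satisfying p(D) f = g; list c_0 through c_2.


p(D) = -3·I − 3·D + 2·D^2, i.e. c_0 = -3, c_1 = -3, c_2 = 2

D^0 f = -(7/4)x^7 + 5/4
D^1 f = -(49/4)x^6
D^2 f = -(147/2)x^5
matching coefficients of g against c_0 f + c_1 Df + … from the top degree down determines the c_i
solution: c_0 = -3, c_1 = -3, c_2 = 2


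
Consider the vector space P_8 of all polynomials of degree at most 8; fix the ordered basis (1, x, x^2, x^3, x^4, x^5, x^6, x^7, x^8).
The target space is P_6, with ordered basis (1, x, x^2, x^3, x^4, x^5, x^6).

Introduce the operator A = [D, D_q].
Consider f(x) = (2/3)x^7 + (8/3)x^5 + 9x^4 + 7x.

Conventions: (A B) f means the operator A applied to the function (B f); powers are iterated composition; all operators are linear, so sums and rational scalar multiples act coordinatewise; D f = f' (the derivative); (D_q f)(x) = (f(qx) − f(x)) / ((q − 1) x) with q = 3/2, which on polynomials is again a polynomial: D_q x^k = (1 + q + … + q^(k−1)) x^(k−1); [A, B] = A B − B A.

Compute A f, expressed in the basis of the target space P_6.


D_q f = (2059/96)x^6 + (211/6)x^4 + (585/8)x^3 + 7
D D_q f = (2059/16)x^5 + (422/3)x^3 + (1755/8)x^2
D f = (14/3)x^6 + (40/3)x^4 + 36x^3 + 7
D_q D f = (4655/48)x^5 + (325/3)x^3 + 171x^2
[D, D_q] f = (761/24)x^5 + (97/3)x^3 + (387/8)x^2

the result is g(x) = (761/24)x^5 + (97/3)x^3 + (387/8)x^2


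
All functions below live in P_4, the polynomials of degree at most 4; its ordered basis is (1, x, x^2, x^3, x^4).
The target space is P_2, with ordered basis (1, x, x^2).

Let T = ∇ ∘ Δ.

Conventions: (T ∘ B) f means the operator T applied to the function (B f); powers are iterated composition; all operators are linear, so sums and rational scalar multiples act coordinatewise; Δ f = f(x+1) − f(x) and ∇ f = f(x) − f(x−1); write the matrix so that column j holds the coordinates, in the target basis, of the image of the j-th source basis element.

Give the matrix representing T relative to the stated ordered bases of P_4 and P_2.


the matrix is [[0, 0, 2, 0, 2]; [0, 0, 0, 6, 0]; [0, 0, 0, 0, 12]] (rows listed top to bottom)

image of 1: 0
image of x: 0
image of x^2: 2
image of x^3: 6x
image of x^4: 12x^2 + 2
each image's coordinates form column j of the matrix


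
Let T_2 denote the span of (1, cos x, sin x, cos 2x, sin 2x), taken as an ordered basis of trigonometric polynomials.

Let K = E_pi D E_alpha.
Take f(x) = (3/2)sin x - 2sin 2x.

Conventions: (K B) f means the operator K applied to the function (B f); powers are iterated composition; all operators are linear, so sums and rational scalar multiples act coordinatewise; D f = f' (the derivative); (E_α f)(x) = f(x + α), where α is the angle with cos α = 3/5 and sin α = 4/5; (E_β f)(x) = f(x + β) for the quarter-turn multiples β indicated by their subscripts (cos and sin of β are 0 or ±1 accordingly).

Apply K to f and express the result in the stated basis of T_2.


E_alpha f = (6/5)cos x + (9/10)sin x - (48/25)cos 2x + (14/25)sin 2x
D E_alpha f = (9/10)cos x - (6/5)sin x + (28/25)cos 2x + (96/25)sin 2x
E_pi D E_alpha f = -(9/10)cos x + (6/5)sin x + (28/25)cos 2x + (96/25)sin 2x

g(x) = -(9/10)cos x + (6/5)sin x + (28/25)cos 2x + (96/25)sin 2x


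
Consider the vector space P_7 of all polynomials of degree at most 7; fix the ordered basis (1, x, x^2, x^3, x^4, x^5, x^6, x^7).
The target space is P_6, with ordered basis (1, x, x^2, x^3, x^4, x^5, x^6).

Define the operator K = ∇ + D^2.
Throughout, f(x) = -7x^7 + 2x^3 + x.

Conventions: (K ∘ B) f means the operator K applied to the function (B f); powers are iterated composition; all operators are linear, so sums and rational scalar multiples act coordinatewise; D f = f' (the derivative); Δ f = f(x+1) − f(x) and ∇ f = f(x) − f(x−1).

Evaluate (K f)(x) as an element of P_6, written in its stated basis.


∇ f = -49x^6 + 147x^5 - 245x^4 + 245x^3 - 141x^2 + 43x - 4
D f = -49x^6 + 6x^2 + 1
D D f = -294x^5 + 12x
(∇ + D^2) f = -49x^6 - 147x^5 - 245x^4 + 245x^3 - 141x^2 + 55x - 4

the result is g(x) = -49x^6 - 147x^5 - 245x^4 + 245x^3 - 141x^2 + 55x - 4


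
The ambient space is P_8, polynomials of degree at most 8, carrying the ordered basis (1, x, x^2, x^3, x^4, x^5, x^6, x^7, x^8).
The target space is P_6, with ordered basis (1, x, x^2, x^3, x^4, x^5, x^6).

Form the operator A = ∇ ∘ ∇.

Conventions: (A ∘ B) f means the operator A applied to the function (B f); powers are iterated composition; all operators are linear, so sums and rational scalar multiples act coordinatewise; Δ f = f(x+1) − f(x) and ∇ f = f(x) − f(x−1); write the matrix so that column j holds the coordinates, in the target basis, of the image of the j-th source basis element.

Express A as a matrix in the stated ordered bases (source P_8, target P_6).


the matrix is [[0, 0, 2, -6, 14, -30, 62, -126, 254]; [0, 0, 0, 6, -24, 70, -180, 434, -1008]; [0, 0, 0, 0, 12, -60, 210, -630, 1736]; [0, 0, 0, 0, 0, 20, -120, 490, -1680]; [0, 0, 0, 0, 0, 0, 30, -210, 980]; [0, 0, 0, 0, 0, 0, 0, 42, -336]; [0, 0, 0, 0, 0, 0, 0, 0, 56]] (rows listed top to bottom)

image of 1: 0
image of x: 0
image of x^2: 2
image of x^3: 6x - 6
image of x^4: 12x^2 - 24x + 14
image of x^5: 20x^3 - 60x^2 + 70x - 30
image of x^6: 30x^4 - 120x^3 + 210x^2 - 180x + 62
image of x^7: 42x^5 - 210x^4 + 490x^3 - 630x^2 + 434x - 126
image of x^8: 56x^6 - 336x^5 + 980x^4 - 1680x^3 + 1736x^2 - 1008x + 254
each image's coordinates form column j of the matrix


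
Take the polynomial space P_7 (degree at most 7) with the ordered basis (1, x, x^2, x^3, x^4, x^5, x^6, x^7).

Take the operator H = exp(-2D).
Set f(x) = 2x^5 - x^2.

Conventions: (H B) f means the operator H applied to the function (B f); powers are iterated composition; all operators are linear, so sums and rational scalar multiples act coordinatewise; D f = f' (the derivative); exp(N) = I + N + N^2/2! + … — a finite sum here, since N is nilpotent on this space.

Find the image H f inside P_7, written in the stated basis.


the image equals g(x) = 2x^5 - 20x^4 + 80x^3 - 161x^2 + 164x - 68

order-1 term: -20x^4 + 4x
order-2 term: 80x^3 - 4
order-3 term: -160x^2
order-4 term: 160x
order-5 term: -64
the series for exp(-2D) f terminates at order 5
exp(-2D) f = 2x^5 - 20x^4 + 80x^3 - 161x^2 + 164x - 68


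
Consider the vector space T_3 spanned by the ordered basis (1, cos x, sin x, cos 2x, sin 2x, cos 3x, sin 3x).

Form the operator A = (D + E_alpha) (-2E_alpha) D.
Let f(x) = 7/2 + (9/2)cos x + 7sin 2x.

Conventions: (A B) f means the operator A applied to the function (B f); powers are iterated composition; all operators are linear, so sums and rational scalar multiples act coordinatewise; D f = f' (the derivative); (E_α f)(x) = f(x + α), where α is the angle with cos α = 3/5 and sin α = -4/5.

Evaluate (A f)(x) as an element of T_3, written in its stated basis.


the image equals g(x) = -(81/25)cos x + (117/25)sin x - (18844/625)cos 2x - (392/625)sin 2x

D f = -(9/2)sin x + 14cos 2x
E_alpha D f = (18/5)cos x - (27/10)sin x - (98/25)cos 2x + (336/25)sin 2x
(-2E_alpha) D f = -(36/5)cos x + (27/5)sin x + (196/25)cos 2x - (672/25)sin 2x
D (-2E_alpha) D f = (27/5)cos x + (36/5)sin x - (1344/25)cos 2x - (392/25)sin 2x
E_alpha (-2E_alpha) D f = -(216/25)cos x - (63/25)sin x + (14756/625)cos 2x + (9408/625)sin 2x
(D + E_alpha) (-2E_alpha) D f = -(81/25)cos x + (117/25)sin x - (18844/625)cos 2x - (392/625)sin 2x


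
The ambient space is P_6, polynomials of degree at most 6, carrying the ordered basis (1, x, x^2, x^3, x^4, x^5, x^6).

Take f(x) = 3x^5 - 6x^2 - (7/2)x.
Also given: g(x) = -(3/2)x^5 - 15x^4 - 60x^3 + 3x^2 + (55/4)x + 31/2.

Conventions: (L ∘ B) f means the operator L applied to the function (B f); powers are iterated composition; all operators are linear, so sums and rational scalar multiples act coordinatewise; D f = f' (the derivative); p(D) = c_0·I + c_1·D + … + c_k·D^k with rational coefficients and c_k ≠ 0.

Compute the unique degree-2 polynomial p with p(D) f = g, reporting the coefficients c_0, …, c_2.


D^0 f = 3x^5 - 6x^2 - (7/2)x
D^1 f = 15x^4 - 12x - 7/2
D^2 f = 60x^3 - 12
matching coefficients of g against c_0 f + c_1 Df + … from the top degree down determines the c_i
solution: c_0 = -1/2, c_1 = -1, c_2 = -1

p(D) = -(1/2)·I − D − D^2, i.e. c_0 = -1/2, c_1 = -1, c_2 = -1


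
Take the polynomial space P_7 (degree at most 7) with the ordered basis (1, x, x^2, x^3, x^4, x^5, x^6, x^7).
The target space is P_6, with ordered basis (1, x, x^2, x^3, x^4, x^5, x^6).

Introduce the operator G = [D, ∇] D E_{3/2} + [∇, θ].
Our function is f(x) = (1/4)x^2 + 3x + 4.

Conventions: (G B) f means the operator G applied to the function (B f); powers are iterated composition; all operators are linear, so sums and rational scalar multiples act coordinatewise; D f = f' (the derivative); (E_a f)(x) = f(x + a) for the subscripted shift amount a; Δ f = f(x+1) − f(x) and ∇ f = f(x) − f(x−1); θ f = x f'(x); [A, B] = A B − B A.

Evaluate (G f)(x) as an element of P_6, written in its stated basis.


E_{3/2} f = (1/4)x^2 + (15/4)x + 145/16
D E_{3/2} f = (1/2)x + 15/4
∇ (D E_{3/2}) f = 1/2
D ∇ (D E_{3/2}) f = 0
D (D E_{3/2}) f = 1/2
∇ D (D E_{3/2}) f = 0
[D, ∇] (D E_{3/2}) f = 0
θ f = (1/2)x^2 + 3x
∇ θ f = x + 5/2
∇ f = (1/2)x + 11/4
θ ∇ f = (1/2)x
[∇, θ] f = (1/2)x + 5/2
([D, ∇] D E_{3/2} + [∇, θ]) f = (1/2)x + 5/2

the result is g(x) = (1/2)x + 5/2


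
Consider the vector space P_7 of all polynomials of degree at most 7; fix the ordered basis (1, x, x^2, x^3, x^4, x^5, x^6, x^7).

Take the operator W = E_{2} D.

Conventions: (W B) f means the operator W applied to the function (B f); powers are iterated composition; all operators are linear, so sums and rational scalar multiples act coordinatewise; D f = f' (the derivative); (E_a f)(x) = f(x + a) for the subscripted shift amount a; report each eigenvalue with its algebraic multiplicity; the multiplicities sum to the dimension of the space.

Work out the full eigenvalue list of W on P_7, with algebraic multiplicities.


image of 1: 0
image of x: 1
image of x^2: 2x + 4
image of x^3: 3x^2 + 12x + 12
image of x^4: 4x^3 + 24x^2 + 48x + 32
image of x^5: 5x^4 + 40x^3 + 120x^2 + 160x + 80
image of x^6: 6x^5 + 60x^4 + 240x^3 + 480x^2 + 480x + 192
image of x^7: 7x^6 + 84x^5 + 420x^4 + 1120x^3 + 1680x^2 + 1344x + 448
the matrix is upper triangular; its diagonal is (0, 0, 0, 0, 0, 0, 0, 0)
for a triangular matrix the eigenvalues are the diagonal entries, with algebraic multiplicity their repetition count

λ = 0 (multiplicity 8)
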